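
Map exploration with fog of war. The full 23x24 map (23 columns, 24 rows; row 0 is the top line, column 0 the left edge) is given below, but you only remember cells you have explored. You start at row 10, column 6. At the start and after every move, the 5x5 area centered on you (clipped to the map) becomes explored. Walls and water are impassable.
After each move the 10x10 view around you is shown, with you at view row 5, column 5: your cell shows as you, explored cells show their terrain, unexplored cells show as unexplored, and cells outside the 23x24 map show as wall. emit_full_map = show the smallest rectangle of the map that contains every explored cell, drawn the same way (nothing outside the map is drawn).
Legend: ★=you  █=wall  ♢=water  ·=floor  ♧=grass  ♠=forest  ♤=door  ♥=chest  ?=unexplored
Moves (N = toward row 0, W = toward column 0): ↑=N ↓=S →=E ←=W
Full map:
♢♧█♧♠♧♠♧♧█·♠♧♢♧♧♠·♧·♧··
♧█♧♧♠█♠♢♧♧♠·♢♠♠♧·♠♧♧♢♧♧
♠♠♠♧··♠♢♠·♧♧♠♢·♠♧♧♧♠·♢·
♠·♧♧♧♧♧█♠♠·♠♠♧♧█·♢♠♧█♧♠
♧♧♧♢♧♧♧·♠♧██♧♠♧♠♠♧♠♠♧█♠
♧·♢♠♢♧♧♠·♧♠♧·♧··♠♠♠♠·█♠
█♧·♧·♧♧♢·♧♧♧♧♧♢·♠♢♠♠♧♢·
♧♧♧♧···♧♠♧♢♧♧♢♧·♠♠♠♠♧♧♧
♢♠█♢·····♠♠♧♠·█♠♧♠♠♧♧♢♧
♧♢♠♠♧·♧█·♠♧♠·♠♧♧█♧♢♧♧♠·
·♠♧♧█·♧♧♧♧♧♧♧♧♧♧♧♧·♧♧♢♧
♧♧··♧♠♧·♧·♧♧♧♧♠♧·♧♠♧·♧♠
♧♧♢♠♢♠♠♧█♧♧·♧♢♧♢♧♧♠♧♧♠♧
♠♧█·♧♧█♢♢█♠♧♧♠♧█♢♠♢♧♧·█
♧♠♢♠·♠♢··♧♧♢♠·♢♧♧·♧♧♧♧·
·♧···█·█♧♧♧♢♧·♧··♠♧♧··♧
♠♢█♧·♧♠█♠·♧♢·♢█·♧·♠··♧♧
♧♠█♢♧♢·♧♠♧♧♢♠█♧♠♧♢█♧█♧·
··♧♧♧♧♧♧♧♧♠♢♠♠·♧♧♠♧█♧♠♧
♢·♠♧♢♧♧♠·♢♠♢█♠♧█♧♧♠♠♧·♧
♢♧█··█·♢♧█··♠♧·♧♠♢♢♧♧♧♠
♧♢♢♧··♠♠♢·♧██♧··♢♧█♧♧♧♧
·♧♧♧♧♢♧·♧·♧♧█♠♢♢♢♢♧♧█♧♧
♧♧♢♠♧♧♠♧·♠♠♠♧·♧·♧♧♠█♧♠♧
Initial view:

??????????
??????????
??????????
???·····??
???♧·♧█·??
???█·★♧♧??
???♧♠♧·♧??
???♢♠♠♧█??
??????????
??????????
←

??????????
??????????
??????????
???♢·····?
???♠♧·♧█·?
???♧█★♧♧♧?
???·♧♠♧·♧?
???♠♢♠♠♧█?
??????????
??????????

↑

??????????
??????????
??????????
???♧···♧??
???♢·····?
???♠♧★♧█·?
???♧█·♧♧♧?
???·♧♠♧·♧?
???♠♢♠♠♧█?
??????????

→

??????????
??????????
??????????
??♧···♧♠??
??♢·····??
??♠♧·★█·??
??♧█·♧♧♧??
??·♧♠♧·♧??
??♠♢♠♠♧█??
??????????

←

??????????
??????????
??????????
???♧···♧♠?
???♢·····?
???♠♧★♧█·?
???♧█·♧♧♧?
???·♧♠♧·♧?
???♠♢♠♠♧█?
??????????

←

█?????????
█?????????
█?????????
█??♧♧···♧♠
█??█♢·····
█??♠♠★·♧█·
█??♧♧█·♧♧♧
█??··♧♠♧·♧
█???♠♢♠♠♧█
█?????????

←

██????????
██????????
██????????
██?♧♧♧···♧
██?♠█♢····
██?♢♠★♧·♧█
██?♠♧♧█·♧♧
██?♧··♧♠♧·
██???♠♢♠♠♧
██????????

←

███???????
███???????
███???????
███♧♧♧♧···
███♢♠█♢···
███♧♢★♠♧·♧
███·♠♧♧█·♧
███♧♧··♧♠♧
███???♠♢♠♠
███???????

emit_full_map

♧♧♧♧···♧♠
♢♠█♢·····
♧♢★♠♧·♧█·
·♠♧♧█·♧♧♧
♧♧··♧♠♧·♧
???♠♢♠♠♧█

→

██????????
██????????
██????????
██♧♧♧♧···♧
██♢♠█♢····
██♧♢♠★♧·♧█
██·♠♧♧█·♧♧
██♧♧··♧♠♧·
██???♠♢♠♠♧
██????????

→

█?????????
█?????????
█?????????
█♧♧♧♧···♧♠
█♢♠█♢·····
█♧♢♠♠★·♧█·
█·♠♧♧█·♧♧♧
█♧♧··♧♠♧·♧
█???♠♢♠♠♧█
█?????????

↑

█?????????
█?????????
█?????????
█??·♧·♧♧??
█♧♧♧♧···♧♠
█♢♠█♢★····
█♧♢♠♠♧·♧█·
█·♠♧♧█·♧♧♧
█♧♧··♧♠♧·♧
█???♠♢♠♠♧█

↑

█?????????
█?????????
█?????????
█??♢♠♢♧♧??
█??·♧·♧♧??
█♧♧♧♧★··♧♠
█♢♠█♢·····
█♧♢♠♠♧·♧█·
█·♠♧♧█·♧♧♧
█♧♧··♧♠♧·♧

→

??????????
??????????
??????????
??♢♠♢♧♧♠??
??·♧·♧♧♢??
♧♧♧♧·★·♧♠?
♢♠█♢·····?
♧♢♠♠♧·♧█·?
·♠♧♧█·♧♧♧?
♧♧··♧♠♧·♧?

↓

??????????
??????????
??♢♠♢♧♧♠??
??·♧·♧♧♢??
♧♧♧♧···♧♠?
♢♠█♢·★···?
♧♢♠♠♧·♧█·?
·♠♧♧█·♧♧♧?
♧♧··♧♠♧·♧?
???♠♢♠♠♧█?

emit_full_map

??♢♠♢♧♧♠?
??·♧·♧♧♢?
♧♧♧♧···♧♠
♢♠█♢·★···
♧♢♠♠♧·♧█·
·♠♧♧█·♧♧♧
♧♧··♧♠♧·♧
???♠♢♠♠♧█

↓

??????????
??♢♠♢♧♧♠??
??·♧·♧♧♢??
♧♧♧♧···♧♠?
♢♠█♢·····?
♧♢♠♠♧★♧█·?
·♠♧♧█·♧♧♧?
♧♧··♧♠♧·♧?
???♠♢♠♠♧█?
??????????

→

??????????
?♢♠♢♧♧♠???
?·♧·♧♧♢???
♧♧♧···♧♠??
♠█♢·····??
♢♠♠♧·★█·??
♠♧♧█·♧♧♧??
♧··♧♠♧·♧??
??♠♢♠♠♧█??
??????????

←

??????????
??♢♠♢♧♧♠??
??·♧·♧♧♢??
♧♧♧♧···♧♠?
♢♠█♢·····?
♧♢♠♠♧★♧█·?
·♠♧♧█·♧♧♧?
♧♧··♧♠♧·♧?
???♠♢♠♠♧█?
??????????

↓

??♢♠♢♧♧♠??
??·♧·♧♧♢??
♧♧♧♧···♧♠?
♢♠█♢·····?
♧♢♠♠♧·♧█·?
·♠♧♧█★♧♧♧?
♧♧··♧♠♧·♧?
???♠♢♠♠♧█?
??????????
??????????

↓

??·♧·♧♧♢??
♧♧♧♧···♧♠?
♢♠█♢·····?
♧♢♠♠♧·♧█·?
·♠♧♧█·♧♧♧?
♧♧··♧★♧·♧?
???♠♢♠♠♧█?
???·♧♧█♢??
??????????
??????????

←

█??·♧·♧♧♢?
█♧♧♧♧···♧♠
█♢♠█♢·····
█♧♢♠♠♧·♧█·
█·♠♧♧█·♧♧♧
█♧♧··★♠♧·♧
█??♢♠♢♠♠♧█
█??█·♧♧█♢?
█?????????
█?????????

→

??·♧·♧♧♢??
♧♧♧♧···♧♠?
♢♠█♢·····?
♧♢♠♠♧·♧█·?
·♠♧♧█·♧♧♧?
♧♧··♧★♧·♧?
??♢♠♢♠♠♧█?
??█·♧♧█♢??
??????????
??????????

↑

??♢♠♢♧♧♠??
??·♧·♧♧♢??
♧♧♧♧···♧♠?
♢♠█♢·····?
♧♢♠♠♧·♧█·?
·♠♧♧█★♧♧♧?
♧♧··♧♠♧·♧?
??♢♠♢♠♠♧█?
??█·♧♧█♢??
??????????

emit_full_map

??♢♠♢♧♧♠?
??·♧·♧♧♢?
♧♧♧♧···♧♠
♢♠█♢·····
♧♢♠♠♧·♧█·
·♠♧♧█★♧♧♧
♧♧··♧♠♧·♧
??♢♠♢♠♠♧█
??█·♧♧█♢?

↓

??·♧·♧♧♢??
♧♧♧♧···♧♠?
♢♠█♢·····?
♧♢♠♠♧·♧█·?
·♠♧♧█·♧♧♧?
♧♧··♧★♧·♧?
??♢♠♢♠♠♧█?
??█·♧♧█♢??
??????????
??????????

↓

♧♧♧♧···♧♠?
♢♠█♢·····?
♧♢♠♠♧·♧█·?
·♠♧♧█·♧♧♧?
♧♧··♧♠♧·♧?
??♢♠♢★♠♧█?
??█·♧♧█♢??
???♠·♠♢·??
??????????
??????????

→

♧♧♧···♧♠??
♠█♢·····??
♢♠♠♧·♧█·??
♠♧♧█·♧♧♧??
♧··♧♠♧·♧??
?♢♠♢♠★♧█??
?█·♧♧█♢♢??
??♠·♠♢··??
??????????
??????????

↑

?·♧·♧♧♢???
♧♧♧···♧♠??
♠█♢·····??
♢♠♠♧·♧█·??
♠♧♧█·♧♧♧??
♧··♧♠★·♧??
?♢♠♢♠♠♧█??
?█·♧♧█♢♢??
??♠·♠♢··??
??????????

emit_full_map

??♢♠♢♧♧♠?
??·♧·♧♧♢?
♧♧♧♧···♧♠
♢♠█♢·····
♧♢♠♠♧·♧█·
·♠♧♧█·♧♧♧
♧♧··♧♠★·♧
??♢♠♢♠♠♧█
??█·♧♧█♢♢
???♠·♠♢··


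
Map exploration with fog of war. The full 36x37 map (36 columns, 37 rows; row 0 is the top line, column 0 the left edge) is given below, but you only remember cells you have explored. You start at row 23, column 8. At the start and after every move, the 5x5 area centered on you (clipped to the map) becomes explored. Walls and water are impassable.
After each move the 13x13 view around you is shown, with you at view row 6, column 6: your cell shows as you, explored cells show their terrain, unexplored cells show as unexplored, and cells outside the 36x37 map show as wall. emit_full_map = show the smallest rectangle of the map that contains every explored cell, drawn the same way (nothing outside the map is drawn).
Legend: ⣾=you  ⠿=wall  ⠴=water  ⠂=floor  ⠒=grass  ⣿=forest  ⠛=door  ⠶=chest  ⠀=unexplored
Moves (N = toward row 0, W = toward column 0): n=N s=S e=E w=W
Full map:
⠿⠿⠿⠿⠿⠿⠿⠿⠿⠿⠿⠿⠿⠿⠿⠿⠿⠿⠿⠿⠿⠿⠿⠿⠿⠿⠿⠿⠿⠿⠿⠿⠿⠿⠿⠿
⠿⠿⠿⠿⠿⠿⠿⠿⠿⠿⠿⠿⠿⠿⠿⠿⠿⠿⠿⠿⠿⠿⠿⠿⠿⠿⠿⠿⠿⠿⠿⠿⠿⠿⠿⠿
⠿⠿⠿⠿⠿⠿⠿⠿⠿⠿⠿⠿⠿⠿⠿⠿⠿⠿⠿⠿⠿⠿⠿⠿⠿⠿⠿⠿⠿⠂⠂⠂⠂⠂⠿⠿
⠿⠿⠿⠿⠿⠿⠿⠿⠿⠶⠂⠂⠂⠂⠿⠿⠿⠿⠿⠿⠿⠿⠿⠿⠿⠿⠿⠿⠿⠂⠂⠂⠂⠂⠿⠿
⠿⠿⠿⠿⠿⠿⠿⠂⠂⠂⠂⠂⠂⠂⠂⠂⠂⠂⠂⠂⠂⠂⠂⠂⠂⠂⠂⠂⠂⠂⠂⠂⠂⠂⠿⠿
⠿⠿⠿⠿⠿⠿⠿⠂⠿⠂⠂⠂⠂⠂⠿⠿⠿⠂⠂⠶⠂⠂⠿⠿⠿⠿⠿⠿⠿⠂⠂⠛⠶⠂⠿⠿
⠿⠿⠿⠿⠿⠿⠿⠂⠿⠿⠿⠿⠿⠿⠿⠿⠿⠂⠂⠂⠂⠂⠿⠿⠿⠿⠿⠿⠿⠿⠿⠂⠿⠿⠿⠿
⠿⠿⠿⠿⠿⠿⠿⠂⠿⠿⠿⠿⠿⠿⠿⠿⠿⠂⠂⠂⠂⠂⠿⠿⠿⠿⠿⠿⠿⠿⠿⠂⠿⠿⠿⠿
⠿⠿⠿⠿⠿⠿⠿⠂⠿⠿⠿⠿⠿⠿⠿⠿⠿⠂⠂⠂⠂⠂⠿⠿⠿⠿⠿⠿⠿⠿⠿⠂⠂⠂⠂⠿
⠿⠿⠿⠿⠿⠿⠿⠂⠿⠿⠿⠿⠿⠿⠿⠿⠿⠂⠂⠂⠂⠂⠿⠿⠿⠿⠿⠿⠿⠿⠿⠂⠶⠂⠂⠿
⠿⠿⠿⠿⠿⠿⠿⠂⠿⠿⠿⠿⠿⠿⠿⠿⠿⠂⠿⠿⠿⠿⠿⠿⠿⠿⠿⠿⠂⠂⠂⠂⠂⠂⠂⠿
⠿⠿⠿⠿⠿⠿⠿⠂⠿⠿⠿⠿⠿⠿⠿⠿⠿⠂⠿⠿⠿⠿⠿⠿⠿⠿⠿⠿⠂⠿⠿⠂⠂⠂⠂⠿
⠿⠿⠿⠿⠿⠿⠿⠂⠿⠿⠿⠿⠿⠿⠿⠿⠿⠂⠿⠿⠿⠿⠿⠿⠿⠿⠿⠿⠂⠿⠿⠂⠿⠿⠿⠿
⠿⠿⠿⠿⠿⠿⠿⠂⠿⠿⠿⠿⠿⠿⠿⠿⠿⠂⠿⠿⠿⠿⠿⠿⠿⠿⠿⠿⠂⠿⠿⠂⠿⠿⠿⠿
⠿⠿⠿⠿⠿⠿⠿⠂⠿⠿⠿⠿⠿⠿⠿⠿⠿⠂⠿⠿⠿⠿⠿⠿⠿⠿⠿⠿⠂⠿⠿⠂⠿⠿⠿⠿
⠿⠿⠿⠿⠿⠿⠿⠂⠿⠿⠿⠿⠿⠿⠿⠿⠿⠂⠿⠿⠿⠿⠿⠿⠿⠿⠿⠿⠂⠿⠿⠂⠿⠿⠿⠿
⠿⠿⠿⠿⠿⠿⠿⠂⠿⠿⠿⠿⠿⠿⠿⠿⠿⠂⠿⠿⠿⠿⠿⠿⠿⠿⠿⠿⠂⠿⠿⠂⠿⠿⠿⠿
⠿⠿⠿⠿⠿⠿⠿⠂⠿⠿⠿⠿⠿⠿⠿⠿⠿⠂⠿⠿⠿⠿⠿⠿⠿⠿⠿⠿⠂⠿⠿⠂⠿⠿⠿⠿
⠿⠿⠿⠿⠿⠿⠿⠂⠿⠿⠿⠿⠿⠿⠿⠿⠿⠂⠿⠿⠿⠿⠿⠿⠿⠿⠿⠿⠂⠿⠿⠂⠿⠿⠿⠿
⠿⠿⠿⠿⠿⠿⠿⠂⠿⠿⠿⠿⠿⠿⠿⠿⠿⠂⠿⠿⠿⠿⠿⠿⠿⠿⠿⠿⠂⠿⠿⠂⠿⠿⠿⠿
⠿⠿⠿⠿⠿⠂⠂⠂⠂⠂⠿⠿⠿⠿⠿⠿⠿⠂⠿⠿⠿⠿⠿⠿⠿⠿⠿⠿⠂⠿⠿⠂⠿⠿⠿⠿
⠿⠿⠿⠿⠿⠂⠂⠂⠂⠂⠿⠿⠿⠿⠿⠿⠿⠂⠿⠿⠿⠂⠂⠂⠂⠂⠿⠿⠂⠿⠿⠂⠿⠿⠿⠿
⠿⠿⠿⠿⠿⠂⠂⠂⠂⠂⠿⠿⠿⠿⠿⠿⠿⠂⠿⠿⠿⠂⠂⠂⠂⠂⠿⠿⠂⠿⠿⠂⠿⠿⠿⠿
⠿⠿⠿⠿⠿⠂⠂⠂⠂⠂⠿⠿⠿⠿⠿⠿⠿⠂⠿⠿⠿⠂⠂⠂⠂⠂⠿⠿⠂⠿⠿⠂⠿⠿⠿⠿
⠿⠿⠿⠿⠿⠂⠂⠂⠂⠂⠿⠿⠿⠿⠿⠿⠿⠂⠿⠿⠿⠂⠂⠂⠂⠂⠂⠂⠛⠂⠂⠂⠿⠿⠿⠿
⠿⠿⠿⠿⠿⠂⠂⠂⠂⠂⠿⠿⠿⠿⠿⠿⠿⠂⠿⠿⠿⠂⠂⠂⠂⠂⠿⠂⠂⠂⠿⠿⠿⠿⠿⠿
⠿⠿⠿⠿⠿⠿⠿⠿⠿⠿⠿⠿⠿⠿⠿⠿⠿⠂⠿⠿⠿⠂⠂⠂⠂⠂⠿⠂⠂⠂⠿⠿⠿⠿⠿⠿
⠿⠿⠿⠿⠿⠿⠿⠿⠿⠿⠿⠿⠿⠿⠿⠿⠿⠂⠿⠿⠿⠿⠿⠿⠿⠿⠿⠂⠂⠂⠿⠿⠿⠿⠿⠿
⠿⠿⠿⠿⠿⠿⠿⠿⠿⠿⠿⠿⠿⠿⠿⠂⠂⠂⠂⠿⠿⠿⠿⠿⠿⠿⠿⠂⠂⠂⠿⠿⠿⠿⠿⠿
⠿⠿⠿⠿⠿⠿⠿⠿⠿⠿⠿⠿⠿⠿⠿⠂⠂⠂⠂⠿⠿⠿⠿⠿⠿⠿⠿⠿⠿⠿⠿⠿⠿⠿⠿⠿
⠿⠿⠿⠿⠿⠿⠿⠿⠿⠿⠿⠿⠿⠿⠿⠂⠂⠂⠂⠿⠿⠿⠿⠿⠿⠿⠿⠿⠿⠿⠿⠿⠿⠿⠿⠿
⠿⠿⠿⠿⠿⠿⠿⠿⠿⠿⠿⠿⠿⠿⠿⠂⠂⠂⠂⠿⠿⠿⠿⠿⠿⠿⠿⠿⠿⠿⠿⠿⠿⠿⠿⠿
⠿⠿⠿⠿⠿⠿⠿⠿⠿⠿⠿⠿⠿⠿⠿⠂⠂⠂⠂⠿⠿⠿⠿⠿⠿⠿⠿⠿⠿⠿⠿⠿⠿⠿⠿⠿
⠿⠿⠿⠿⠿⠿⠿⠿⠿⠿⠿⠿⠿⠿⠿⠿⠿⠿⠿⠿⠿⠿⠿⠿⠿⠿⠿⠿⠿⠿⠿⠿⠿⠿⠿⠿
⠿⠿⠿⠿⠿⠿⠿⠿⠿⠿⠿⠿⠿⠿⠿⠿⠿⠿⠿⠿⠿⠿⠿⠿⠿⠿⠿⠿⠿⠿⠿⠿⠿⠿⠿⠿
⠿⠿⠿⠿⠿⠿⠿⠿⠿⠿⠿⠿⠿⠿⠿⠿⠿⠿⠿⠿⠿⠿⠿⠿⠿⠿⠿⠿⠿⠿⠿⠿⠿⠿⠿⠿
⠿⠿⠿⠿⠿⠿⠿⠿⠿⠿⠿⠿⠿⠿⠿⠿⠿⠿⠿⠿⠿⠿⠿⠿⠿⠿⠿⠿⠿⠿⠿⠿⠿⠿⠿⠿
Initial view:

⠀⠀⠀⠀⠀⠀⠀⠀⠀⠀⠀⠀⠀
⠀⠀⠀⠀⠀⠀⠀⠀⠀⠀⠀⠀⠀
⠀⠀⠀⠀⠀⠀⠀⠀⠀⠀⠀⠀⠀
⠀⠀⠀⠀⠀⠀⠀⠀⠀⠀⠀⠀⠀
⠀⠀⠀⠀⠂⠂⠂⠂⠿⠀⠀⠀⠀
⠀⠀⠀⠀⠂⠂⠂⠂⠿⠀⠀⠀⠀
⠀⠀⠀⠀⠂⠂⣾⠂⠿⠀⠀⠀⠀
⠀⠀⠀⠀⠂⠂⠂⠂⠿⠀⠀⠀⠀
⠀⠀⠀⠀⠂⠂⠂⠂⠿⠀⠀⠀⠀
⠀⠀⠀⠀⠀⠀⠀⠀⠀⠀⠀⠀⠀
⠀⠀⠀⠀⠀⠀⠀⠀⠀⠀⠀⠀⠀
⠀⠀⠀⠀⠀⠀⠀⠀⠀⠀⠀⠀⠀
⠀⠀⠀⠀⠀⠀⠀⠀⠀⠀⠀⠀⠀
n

⠀⠀⠀⠀⠀⠀⠀⠀⠀⠀⠀⠀⠀
⠀⠀⠀⠀⠀⠀⠀⠀⠀⠀⠀⠀⠀
⠀⠀⠀⠀⠀⠀⠀⠀⠀⠀⠀⠀⠀
⠀⠀⠀⠀⠀⠀⠀⠀⠀⠀⠀⠀⠀
⠀⠀⠀⠀⠂⠂⠂⠂⠿⠀⠀⠀⠀
⠀⠀⠀⠀⠂⠂⠂⠂⠿⠀⠀⠀⠀
⠀⠀⠀⠀⠂⠂⣾⠂⠿⠀⠀⠀⠀
⠀⠀⠀⠀⠂⠂⠂⠂⠿⠀⠀⠀⠀
⠀⠀⠀⠀⠂⠂⠂⠂⠿⠀⠀⠀⠀
⠀⠀⠀⠀⠂⠂⠂⠂⠿⠀⠀⠀⠀
⠀⠀⠀⠀⠀⠀⠀⠀⠀⠀⠀⠀⠀
⠀⠀⠀⠀⠀⠀⠀⠀⠀⠀⠀⠀⠀
⠀⠀⠀⠀⠀⠀⠀⠀⠀⠀⠀⠀⠀

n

⠀⠀⠀⠀⠀⠀⠀⠀⠀⠀⠀⠀⠀
⠀⠀⠀⠀⠀⠀⠀⠀⠀⠀⠀⠀⠀
⠀⠀⠀⠀⠀⠀⠀⠀⠀⠀⠀⠀⠀
⠀⠀⠀⠀⠀⠀⠀⠀⠀⠀⠀⠀⠀
⠀⠀⠀⠀⠿⠂⠿⠿⠿⠀⠀⠀⠀
⠀⠀⠀⠀⠂⠂⠂⠂⠿⠀⠀⠀⠀
⠀⠀⠀⠀⠂⠂⣾⠂⠿⠀⠀⠀⠀
⠀⠀⠀⠀⠂⠂⠂⠂⠿⠀⠀⠀⠀
⠀⠀⠀⠀⠂⠂⠂⠂⠿⠀⠀⠀⠀
⠀⠀⠀⠀⠂⠂⠂⠂⠿⠀⠀⠀⠀
⠀⠀⠀⠀⠂⠂⠂⠂⠿⠀⠀⠀⠀
⠀⠀⠀⠀⠀⠀⠀⠀⠀⠀⠀⠀⠀
⠀⠀⠀⠀⠀⠀⠀⠀⠀⠀⠀⠀⠀

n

⠀⠀⠀⠀⠀⠀⠀⠀⠀⠀⠀⠀⠀
⠀⠀⠀⠀⠀⠀⠀⠀⠀⠀⠀⠀⠀
⠀⠀⠀⠀⠀⠀⠀⠀⠀⠀⠀⠀⠀
⠀⠀⠀⠀⠀⠀⠀⠀⠀⠀⠀⠀⠀
⠀⠀⠀⠀⠿⠂⠿⠿⠿⠀⠀⠀⠀
⠀⠀⠀⠀⠿⠂⠿⠿⠿⠀⠀⠀⠀
⠀⠀⠀⠀⠂⠂⣾⠂⠿⠀⠀⠀⠀
⠀⠀⠀⠀⠂⠂⠂⠂⠿⠀⠀⠀⠀
⠀⠀⠀⠀⠂⠂⠂⠂⠿⠀⠀⠀⠀
⠀⠀⠀⠀⠂⠂⠂⠂⠿⠀⠀⠀⠀
⠀⠀⠀⠀⠂⠂⠂⠂⠿⠀⠀⠀⠀
⠀⠀⠀⠀⠂⠂⠂⠂⠿⠀⠀⠀⠀
⠀⠀⠀⠀⠀⠀⠀⠀⠀⠀⠀⠀⠀

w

⠀⠀⠀⠀⠀⠀⠀⠀⠀⠀⠀⠀⠀
⠀⠀⠀⠀⠀⠀⠀⠀⠀⠀⠀⠀⠀
⠀⠀⠀⠀⠀⠀⠀⠀⠀⠀⠀⠀⠀
⠀⠀⠀⠀⠀⠀⠀⠀⠀⠀⠀⠀⠀
⠀⠀⠀⠀⠿⠿⠂⠿⠿⠿⠀⠀⠀
⠀⠀⠀⠀⠿⠿⠂⠿⠿⠿⠀⠀⠀
⠀⠀⠀⠀⠂⠂⣾⠂⠂⠿⠀⠀⠀
⠀⠀⠀⠀⠂⠂⠂⠂⠂⠿⠀⠀⠀
⠀⠀⠀⠀⠂⠂⠂⠂⠂⠿⠀⠀⠀
⠀⠀⠀⠀⠀⠂⠂⠂⠂⠿⠀⠀⠀
⠀⠀⠀⠀⠀⠂⠂⠂⠂⠿⠀⠀⠀
⠀⠀⠀⠀⠀⠂⠂⠂⠂⠿⠀⠀⠀
⠀⠀⠀⠀⠀⠀⠀⠀⠀⠀⠀⠀⠀

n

⠀⠀⠀⠀⠀⠀⠀⠀⠀⠀⠀⠀⠀
⠀⠀⠀⠀⠀⠀⠀⠀⠀⠀⠀⠀⠀
⠀⠀⠀⠀⠀⠀⠀⠀⠀⠀⠀⠀⠀
⠀⠀⠀⠀⠀⠀⠀⠀⠀⠀⠀⠀⠀
⠀⠀⠀⠀⠿⠿⠂⠿⠿⠀⠀⠀⠀
⠀⠀⠀⠀⠿⠿⠂⠿⠿⠿⠀⠀⠀
⠀⠀⠀⠀⠿⠿⣾⠿⠿⠿⠀⠀⠀
⠀⠀⠀⠀⠂⠂⠂⠂⠂⠿⠀⠀⠀
⠀⠀⠀⠀⠂⠂⠂⠂⠂⠿⠀⠀⠀
⠀⠀⠀⠀⠂⠂⠂⠂⠂⠿⠀⠀⠀
⠀⠀⠀⠀⠀⠂⠂⠂⠂⠿⠀⠀⠀
⠀⠀⠀⠀⠀⠂⠂⠂⠂⠿⠀⠀⠀
⠀⠀⠀⠀⠀⠂⠂⠂⠂⠿⠀⠀⠀

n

⠀⠀⠀⠀⠀⠀⠀⠀⠀⠀⠀⠀⠀
⠀⠀⠀⠀⠀⠀⠀⠀⠀⠀⠀⠀⠀
⠀⠀⠀⠀⠀⠀⠀⠀⠀⠀⠀⠀⠀
⠀⠀⠀⠀⠀⠀⠀⠀⠀⠀⠀⠀⠀
⠀⠀⠀⠀⠿⠿⠂⠿⠿⠀⠀⠀⠀
⠀⠀⠀⠀⠿⠿⠂⠿⠿⠀⠀⠀⠀
⠀⠀⠀⠀⠿⠿⣾⠿⠿⠿⠀⠀⠀
⠀⠀⠀⠀⠿⠿⠂⠿⠿⠿⠀⠀⠀
⠀⠀⠀⠀⠂⠂⠂⠂⠂⠿⠀⠀⠀
⠀⠀⠀⠀⠂⠂⠂⠂⠂⠿⠀⠀⠀
⠀⠀⠀⠀⠂⠂⠂⠂⠂⠿⠀⠀⠀
⠀⠀⠀⠀⠀⠂⠂⠂⠂⠿⠀⠀⠀
⠀⠀⠀⠀⠀⠂⠂⠂⠂⠿⠀⠀⠀

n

⠀⠀⠀⠀⠀⠀⠀⠀⠀⠀⠀⠀⠀
⠀⠀⠀⠀⠀⠀⠀⠀⠀⠀⠀⠀⠀
⠀⠀⠀⠀⠀⠀⠀⠀⠀⠀⠀⠀⠀
⠀⠀⠀⠀⠀⠀⠀⠀⠀⠀⠀⠀⠀
⠀⠀⠀⠀⠿⠿⠂⠿⠿⠀⠀⠀⠀
⠀⠀⠀⠀⠿⠿⠂⠿⠿⠀⠀⠀⠀
⠀⠀⠀⠀⠿⠿⣾⠿⠿⠀⠀⠀⠀
⠀⠀⠀⠀⠿⠿⠂⠿⠿⠿⠀⠀⠀
⠀⠀⠀⠀⠿⠿⠂⠿⠿⠿⠀⠀⠀
⠀⠀⠀⠀⠂⠂⠂⠂⠂⠿⠀⠀⠀
⠀⠀⠀⠀⠂⠂⠂⠂⠂⠿⠀⠀⠀
⠀⠀⠀⠀⠂⠂⠂⠂⠂⠿⠀⠀⠀
⠀⠀⠀⠀⠀⠂⠂⠂⠂⠿⠀⠀⠀

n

⠀⠀⠀⠀⠀⠀⠀⠀⠀⠀⠀⠀⠀
⠀⠀⠀⠀⠀⠀⠀⠀⠀⠀⠀⠀⠀
⠀⠀⠀⠀⠀⠀⠀⠀⠀⠀⠀⠀⠀
⠀⠀⠀⠀⠀⠀⠀⠀⠀⠀⠀⠀⠀
⠀⠀⠀⠀⠿⠿⠂⠿⠿⠀⠀⠀⠀
⠀⠀⠀⠀⠿⠿⠂⠿⠿⠀⠀⠀⠀
⠀⠀⠀⠀⠿⠿⣾⠿⠿⠀⠀⠀⠀
⠀⠀⠀⠀⠿⠿⠂⠿⠿⠀⠀⠀⠀
⠀⠀⠀⠀⠿⠿⠂⠿⠿⠿⠀⠀⠀
⠀⠀⠀⠀⠿⠿⠂⠿⠿⠿⠀⠀⠀
⠀⠀⠀⠀⠂⠂⠂⠂⠂⠿⠀⠀⠀
⠀⠀⠀⠀⠂⠂⠂⠂⠂⠿⠀⠀⠀
⠀⠀⠀⠀⠂⠂⠂⠂⠂⠿⠀⠀⠀

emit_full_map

⠿⠿⠂⠿⠿⠀
⠿⠿⠂⠿⠿⠀
⠿⠿⣾⠿⠿⠀
⠿⠿⠂⠿⠿⠀
⠿⠿⠂⠿⠿⠿
⠿⠿⠂⠿⠿⠿
⠂⠂⠂⠂⠂⠿
⠂⠂⠂⠂⠂⠿
⠂⠂⠂⠂⠂⠿
⠀⠂⠂⠂⠂⠿
⠀⠂⠂⠂⠂⠿
⠀⠂⠂⠂⠂⠿

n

⠀⠀⠀⠀⠀⠀⠀⠀⠀⠀⠀⠀⠀
⠀⠀⠀⠀⠀⠀⠀⠀⠀⠀⠀⠀⠀
⠀⠀⠀⠀⠀⠀⠀⠀⠀⠀⠀⠀⠀
⠀⠀⠀⠀⠀⠀⠀⠀⠀⠀⠀⠀⠀
⠀⠀⠀⠀⠿⠿⠂⠿⠿⠀⠀⠀⠀
⠀⠀⠀⠀⠿⠿⠂⠿⠿⠀⠀⠀⠀
⠀⠀⠀⠀⠿⠿⣾⠿⠿⠀⠀⠀⠀
⠀⠀⠀⠀⠿⠿⠂⠿⠿⠀⠀⠀⠀
⠀⠀⠀⠀⠿⠿⠂⠿⠿⠀⠀⠀⠀
⠀⠀⠀⠀⠿⠿⠂⠿⠿⠿⠀⠀⠀
⠀⠀⠀⠀⠿⠿⠂⠿⠿⠿⠀⠀⠀
⠀⠀⠀⠀⠂⠂⠂⠂⠂⠿⠀⠀⠀
⠀⠀⠀⠀⠂⠂⠂⠂⠂⠿⠀⠀⠀

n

⠀⠀⠀⠀⠀⠀⠀⠀⠀⠀⠀⠀⠀
⠀⠀⠀⠀⠀⠀⠀⠀⠀⠀⠀⠀⠀
⠀⠀⠀⠀⠀⠀⠀⠀⠀⠀⠀⠀⠀
⠀⠀⠀⠀⠀⠀⠀⠀⠀⠀⠀⠀⠀
⠀⠀⠀⠀⠿⠿⠂⠿⠿⠀⠀⠀⠀
⠀⠀⠀⠀⠿⠿⠂⠿⠿⠀⠀⠀⠀
⠀⠀⠀⠀⠿⠿⣾⠿⠿⠀⠀⠀⠀
⠀⠀⠀⠀⠿⠿⠂⠿⠿⠀⠀⠀⠀
⠀⠀⠀⠀⠿⠿⠂⠿⠿⠀⠀⠀⠀
⠀⠀⠀⠀⠿⠿⠂⠿⠿⠀⠀⠀⠀
⠀⠀⠀⠀⠿⠿⠂⠿⠿⠿⠀⠀⠀
⠀⠀⠀⠀⠿⠿⠂⠿⠿⠿⠀⠀⠀
⠀⠀⠀⠀⠂⠂⠂⠂⠂⠿⠀⠀⠀

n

⠀⠀⠀⠀⠀⠀⠀⠀⠀⠀⠀⠀⠀
⠀⠀⠀⠀⠀⠀⠀⠀⠀⠀⠀⠀⠀
⠀⠀⠀⠀⠀⠀⠀⠀⠀⠀⠀⠀⠀
⠀⠀⠀⠀⠀⠀⠀⠀⠀⠀⠀⠀⠀
⠀⠀⠀⠀⠿⠿⠂⠿⠿⠀⠀⠀⠀
⠀⠀⠀⠀⠿⠿⠂⠿⠿⠀⠀⠀⠀
⠀⠀⠀⠀⠿⠿⣾⠿⠿⠀⠀⠀⠀
⠀⠀⠀⠀⠿⠿⠂⠿⠿⠀⠀⠀⠀
⠀⠀⠀⠀⠿⠿⠂⠿⠿⠀⠀⠀⠀
⠀⠀⠀⠀⠿⠿⠂⠿⠿⠀⠀⠀⠀
⠀⠀⠀⠀⠿⠿⠂⠿⠿⠀⠀⠀⠀
⠀⠀⠀⠀⠿⠿⠂⠿⠿⠿⠀⠀⠀
⠀⠀⠀⠀⠿⠿⠂⠿⠿⠿⠀⠀⠀

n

⠀⠀⠀⠀⠀⠀⠀⠀⠀⠀⠀⠀⠀
⠀⠀⠀⠀⠀⠀⠀⠀⠀⠀⠀⠀⠀
⠀⠀⠀⠀⠀⠀⠀⠀⠀⠀⠀⠀⠀
⠀⠀⠀⠀⠀⠀⠀⠀⠀⠀⠀⠀⠀
⠀⠀⠀⠀⠿⠿⠂⠿⠿⠀⠀⠀⠀
⠀⠀⠀⠀⠿⠿⠂⠿⠿⠀⠀⠀⠀
⠀⠀⠀⠀⠿⠿⣾⠿⠿⠀⠀⠀⠀
⠀⠀⠀⠀⠿⠿⠂⠿⠿⠀⠀⠀⠀
⠀⠀⠀⠀⠿⠿⠂⠿⠿⠀⠀⠀⠀
⠀⠀⠀⠀⠿⠿⠂⠿⠿⠀⠀⠀⠀
⠀⠀⠀⠀⠿⠿⠂⠿⠿⠀⠀⠀⠀
⠀⠀⠀⠀⠿⠿⠂⠿⠿⠀⠀⠀⠀
⠀⠀⠀⠀⠿⠿⠂⠿⠿⠿⠀⠀⠀

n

⠀⠀⠀⠀⠀⠀⠀⠀⠀⠀⠀⠀⠀
⠀⠀⠀⠀⠀⠀⠀⠀⠀⠀⠀⠀⠀
⠀⠀⠀⠀⠀⠀⠀⠀⠀⠀⠀⠀⠀
⠀⠀⠀⠀⠀⠀⠀⠀⠀⠀⠀⠀⠀
⠀⠀⠀⠀⠿⠿⠂⠿⠿⠀⠀⠀⠀
⠀⠀⠀⠀⠿⠿⠂⠿⠿⠀⠀⠀⠀
⠀⠀⠀⠀⠿⠿⣾⠿⠿⠀⠀⠀⠀
⠀⠀⠀⠀⠿⠿⠂⠿⠿⠀⠀⠀⠀
⠀⠀⠀⠀⠿⠿⠂⠿⠿⠀⠀⠀⠀
⠀⠀⠀⠀⠿⠿⠂⠿⠿⠀⠀⠀⠀
⠀⠀⠀⠀⠿⠿⠂⠿⠿⠀⠀⠀⠀
⠀⠀⠀⠀⠿⠿⠂⠿⠿⠀⠀⠀⠀
⠀⠀⠀⠀⠿⠿⠂⠿⠿⠀⠀⠀⠀

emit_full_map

⠿⠿⠂⠿⠿⠀
⠿⠿⠂⠿⠿⠀
⠿⠿⣾⠿⠿⠀
⠿⠿⠂⠿⠿⠀
⠿⠿⠂⠿⠿⠀
⠿⠿⠂⠿⠿⠀
⠿⠿⠂⠿⠿⠀
⠿⠿⠂⠿⠿⠀
⠿⠿⠂⠿⠿⠀
⠿⠿⠂⠿⠿⠿
⠿⠿⠂⠿⠿⠿
⠂⠂⠂⠂⠂⠿
⠂⠂⠂⠂⠂⠿
⠂⠂⠂⠂⠂⠿
⠀⠂⠂⠂⠂⠿
⠀⠂⠂⠂⠂⠿
⠀⠂⠂⠂⠂⠿

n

⠀⠀⠀⠀⠀⠀⠀⠀⠀⠀⠀⠀⠀
⠀⠀⠀⠀⠀⠀⠀⠀⠀⠀⠀⠀⠀
⠀⠀⠀⠀⠀⠀⠀⠀⠀⠀⠀⠀⠀
⠀⠀⠀⠀⠀⠀⠀⠀⠀⠀⠀⠀⠀
⠀⠀⠀⠀⠿⠿⠂⠿⠿⠀⠀⠀⠀
⠀⠀⠀⠀⠿⠿⠂⠿⠿⠀⠀⠀⠀
⠀⠀⠀⠀⠿⠿⣾⠿⠿⠀⠀⠀⠀
⠀⠀⠀⠀⠿⠿⠂⠿⠿⠀⠀⠀⠀
⠀⠀⠀⠀⠿⠿⠂⠿⠿⠀⠀⠀⠀
⠀⠀⠀⠀⠿⠿⠂⠿⠿⠀⠀⠀⠀
⠀⠀⠀⠀⠿⠿⠂⠿⠿⠀⠀⠀⠀
⠀⠀⠀⠀⠿⠿⠂⠿⠿⠀⠀⠀⠀
⠀⠀⠀⠀⠿⠿⠂⠿⠿⠀⠀⠀⠀

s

⠀⠀⠀⠀⠀⠀⠀⠀⠀⠀⠀⠀⠀
⠀⠀⠀⠀⠀⠀⠀⠀⠀⠀⠀⠀⠀
⠀⠀⠀⠀⠀⠀⠀⠀⠀⠀⠀⠀⠀
⠀⠀⠀⠀⠿⠿⠂⠿⠿⠀⠀⠀⠀
⠀⠀⠀⠀⠿⠿⠂⠿⠿⠀⠀⠀⠀
⠀⠀⠀⠀⠿⠿⠂⠿⠿⠀⠀⠀⠀
⠀⠀⠀⠀⠿⠿⣾⠿⠿⠀⠀⠀⠀
⠀⠀⠀⠀⠿⠿⠂⠿⠿⠀⠀⠀⠀
⠀⠀⠀⠀⠿⠿⠂⠿⠿⠀⠀⠀⠀
⠀⠀⠀⠀⠿⠿⠂⠿⠿⠀⠀⠀⠀
⠀⠀⠀⠀⠿⠿⠂⠿⠿⠀⠀⠀⠀
⠀⠀⠀⠀⠿⠿⠂⠿⠿⠀⠀⠀⠀
⠀⠀⠀⠀⠿⠿⠂⠿⠿⠀⠀⠀⠀

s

⠀⠀⠀⠀⠀⠀⠀⠀⠀⠀⠀⠀⠀
⠀⠀⠀⠀⠀⠀⠀⠀⠀⠀⠀⠀⠀
⠀⠀⠀⠀⠿⠿⠂⠿⠿⠀⠀⠀⠀
⠀⠀⠀⠀⠿⠿⠂⠿⠿⠀⠀⠀⠀
⠀⠀⠀⠀⠿⠿⠂⠿⠿⠀⠀⠀⠀
⠀⠀⠀⠀⠿⠿⠂⠿⠿⠀⠀⠀⠀
⠀⠀⠀⠀⠿⠿⣾⠿⠿⠀⠀⠀⠀
⠀⠀⠀⠀⠿⠿⠂⠿⠿⠀⠀⠀⠀
⠀⠀⠀⠀⠿⠿⠂⠿⠿⠀⠀⠀⠀
⠀⠀⠀⠀⠿⠿⠂⠿⠿⠀⠀⠀⠀
⠀⠀⠀⠀⠿⠿⠂⠿⠿⠀⠀⠀⠀
⠀⠀⠀⠀⠿⠿⠂⠿⠿⠀⠀⠀⠀
⠀⠀⠀⠀⠿⠿⠂⠿⠿⠿⠀⠀⠀

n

⠀⠀⠀⠀⠀⠀⠀⠀⠀⠀⠀⠀⠀
⠀⠀⠀⠀⠀⠀⠀⠀⠀⠀⠀⠀⠀
⠀⠀⠀⠀⠀⠀⠀⠀⠀⠀⠀⠀⠀
⠀⠀⠀⠀⠿⠿⠂⠿⠿⠀⠀⠀⠀
⠀⠀⠀⠀⠿⠿⠂⠿⠿⠀⠀⠀⠀
⠀⠀⠀⠀⠿⠿⠂⠿⠿⠀⠀⠀⠀
⠀⠀⠀⠀⠿⠿⣾⠿⠿⠀⠀⠀⠀
⠀⠀⠀⠀⠿⠿⠂⠿⠿⠀⠀⠀⠀
⠀⠀⠀⠀⠿⠿⠂⠿⠿⠀⠀⠀⠀
⠀⠀⠀⠀⠿⠿⠂⠿⠿⠀⠀⠀⠀
⠀⠀⠀⠀⠿⠿⠂⠿⠿⠀⠀⠀⠀
⠀⠀⠀⠀⠿⠿⠂⠿⠿⠀⠀⠀⠀
⠀⠀⠀⠀⠿⠿⠂⠿⠿⠀⠀⠀⠀

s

⠀⠀⠀⠀⠀⠀⠀⠀⠀⠀⠀⠀⠀
⠀⠀⠀⠀⠀⠀⠀⠀⠀⠀⠀⠀⠀
⠀⠀⠀⠀⠿⠿⠂⠿⠿⠀⠀⠀⠀
⠀⠀⠀⠀⠿⠿⠂⠿⠿⠀⠀⠀⠀
⠀⠀⠀⠀⠿⠿⠂⠿⠿⠀⠀⠀⠀
⠀⠀⠀⠀⠿⠿⠂⠿⠿⠀⠀⠀⠀
⠀⠀⠀⠀⠿⠿⣾⠿⠿⠀⠀⠀⠀
⠀⠀⠀⠀⠿⠿⠂⠿⠿⠀⠀⠀⠀
⠀⠀⠀⠀⠿⠿⠂⠿⠿⠀⠀⠀⠀
⠀⠀⠀⠀⠿⠿⠂⠿⠿⠀⠀⠀⠀
⠀⠀⠀⠀⠿⠿⠂⠿⠿⠀⠀⠀⠀
⠀⠀⠀⠀⠿⠿⠂⠿⠿⠀⠀⠀⠀
⠀⠀⠀⠀⠿⠿⠂⠿⠿⠿⠀⠀⠀

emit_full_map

⠿⠿⠂⠿⠿⠀
⠿⠿⠂⠿⠿⠀
⠿⠿⠂⠿⠿⠀
⠿⠿⠂⠿⠿⠀
⠿⠿⣾⠿⠿⠀
⠿⠿⠂⠿⠿⠀
⠿⠿⠂⠿⠿⠀
⠿⠿⠂⠿⠿⠀
⠿⠿⠂⠿⠿⠀
⠿⠿⠂⠿⠿⠀
⠿⠿⠂⠿⠿⠿
⠿⠿⠂⠿⠿⠿
⠂⠂⠂⠂⠂⠿
⠂⠂⠂⠂⠂⠿
⠂⠂⠂⠂⠂⠿
⠀⠂⠂⠂⠂⠿
⠀⠂⠂⠂⠂⠿
⠀⠂⠂⠂⠂⠿


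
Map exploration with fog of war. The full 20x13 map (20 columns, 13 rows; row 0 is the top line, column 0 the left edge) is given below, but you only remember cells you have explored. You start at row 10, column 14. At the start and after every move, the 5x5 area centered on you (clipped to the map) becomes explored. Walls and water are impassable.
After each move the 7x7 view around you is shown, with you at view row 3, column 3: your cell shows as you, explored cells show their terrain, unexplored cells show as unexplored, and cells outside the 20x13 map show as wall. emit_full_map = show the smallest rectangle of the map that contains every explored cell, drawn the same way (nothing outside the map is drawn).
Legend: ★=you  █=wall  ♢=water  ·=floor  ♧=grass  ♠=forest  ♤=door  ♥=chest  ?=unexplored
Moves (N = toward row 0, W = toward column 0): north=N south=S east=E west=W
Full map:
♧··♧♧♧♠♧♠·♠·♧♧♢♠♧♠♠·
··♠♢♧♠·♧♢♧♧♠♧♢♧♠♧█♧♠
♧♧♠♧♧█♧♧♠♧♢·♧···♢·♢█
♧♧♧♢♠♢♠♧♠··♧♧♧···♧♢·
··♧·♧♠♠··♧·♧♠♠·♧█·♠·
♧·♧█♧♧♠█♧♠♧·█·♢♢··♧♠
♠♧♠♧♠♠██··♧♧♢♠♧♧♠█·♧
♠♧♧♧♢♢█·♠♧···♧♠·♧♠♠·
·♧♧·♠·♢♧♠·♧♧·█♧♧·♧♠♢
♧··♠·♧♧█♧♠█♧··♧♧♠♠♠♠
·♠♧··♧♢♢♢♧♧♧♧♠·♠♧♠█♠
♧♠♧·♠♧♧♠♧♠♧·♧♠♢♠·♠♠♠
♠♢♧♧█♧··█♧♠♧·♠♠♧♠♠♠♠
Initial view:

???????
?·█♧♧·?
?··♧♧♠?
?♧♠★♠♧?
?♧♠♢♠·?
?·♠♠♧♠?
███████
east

???????
·█♧♧·♧?
··♧♧♠♠?
♧♠·★♧♠?
♧♠♢♠·♠?
·♠♠♧♠♠?
███████

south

·█♧♧·♧?
··♧♧♠♠?
♧♠·♠♧♠?
♧♠♢★·♠?
·♠♠♧♠♠?
███████
███████

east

█♧♧·♧??
·♧♧♠♠♠?
♠·♠♧♠█?
♠♢♠★♠♠?
♠♠♧♠♠♠?
███████
███████

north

???????
█♧♧·♧♠?
·♧♧♠♠♠?
♠·♠★♠█?
♠♢♠·♠♠?
♠♠♧♠♠♠?
███████

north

???????
?♠·♧♠♠?
█♧♧·♧♠?
·♧♧★♠♠?
♠·♠♧♠█?
♠♢♠·♠♠?
♠♠♧♠♠♠?

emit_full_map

??♠·♧♠♠
·█♧♧·♧♠
··♧♧★♠♠
♧♠·♠♧♠█
♧♠♢♠·♠♠
·♠♠♧♠♠♠

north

???????
?♧♧♠█·?
?♠·♧♠♠?
█♧♧★♧♠?
·♧♧♠♠♠?
♠·♠♧♠█?
♠♢♠·♠♠?

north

???????
?♢♢··♧?
?♧♧♠█·?
?♠·★♠♠?
█♧♧·♧♠?
·♧♧♠♠♠?
♠·♠♧♠█?

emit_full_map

??♢♢··♧
??♧♧♠█·
??♠·★♠♠
·█♧♧·♧♠
··♧♧♠♠♠
♧♠·♠♧♠█
♧♠♢♠·♠♠
·♠♠♧♠♠♠


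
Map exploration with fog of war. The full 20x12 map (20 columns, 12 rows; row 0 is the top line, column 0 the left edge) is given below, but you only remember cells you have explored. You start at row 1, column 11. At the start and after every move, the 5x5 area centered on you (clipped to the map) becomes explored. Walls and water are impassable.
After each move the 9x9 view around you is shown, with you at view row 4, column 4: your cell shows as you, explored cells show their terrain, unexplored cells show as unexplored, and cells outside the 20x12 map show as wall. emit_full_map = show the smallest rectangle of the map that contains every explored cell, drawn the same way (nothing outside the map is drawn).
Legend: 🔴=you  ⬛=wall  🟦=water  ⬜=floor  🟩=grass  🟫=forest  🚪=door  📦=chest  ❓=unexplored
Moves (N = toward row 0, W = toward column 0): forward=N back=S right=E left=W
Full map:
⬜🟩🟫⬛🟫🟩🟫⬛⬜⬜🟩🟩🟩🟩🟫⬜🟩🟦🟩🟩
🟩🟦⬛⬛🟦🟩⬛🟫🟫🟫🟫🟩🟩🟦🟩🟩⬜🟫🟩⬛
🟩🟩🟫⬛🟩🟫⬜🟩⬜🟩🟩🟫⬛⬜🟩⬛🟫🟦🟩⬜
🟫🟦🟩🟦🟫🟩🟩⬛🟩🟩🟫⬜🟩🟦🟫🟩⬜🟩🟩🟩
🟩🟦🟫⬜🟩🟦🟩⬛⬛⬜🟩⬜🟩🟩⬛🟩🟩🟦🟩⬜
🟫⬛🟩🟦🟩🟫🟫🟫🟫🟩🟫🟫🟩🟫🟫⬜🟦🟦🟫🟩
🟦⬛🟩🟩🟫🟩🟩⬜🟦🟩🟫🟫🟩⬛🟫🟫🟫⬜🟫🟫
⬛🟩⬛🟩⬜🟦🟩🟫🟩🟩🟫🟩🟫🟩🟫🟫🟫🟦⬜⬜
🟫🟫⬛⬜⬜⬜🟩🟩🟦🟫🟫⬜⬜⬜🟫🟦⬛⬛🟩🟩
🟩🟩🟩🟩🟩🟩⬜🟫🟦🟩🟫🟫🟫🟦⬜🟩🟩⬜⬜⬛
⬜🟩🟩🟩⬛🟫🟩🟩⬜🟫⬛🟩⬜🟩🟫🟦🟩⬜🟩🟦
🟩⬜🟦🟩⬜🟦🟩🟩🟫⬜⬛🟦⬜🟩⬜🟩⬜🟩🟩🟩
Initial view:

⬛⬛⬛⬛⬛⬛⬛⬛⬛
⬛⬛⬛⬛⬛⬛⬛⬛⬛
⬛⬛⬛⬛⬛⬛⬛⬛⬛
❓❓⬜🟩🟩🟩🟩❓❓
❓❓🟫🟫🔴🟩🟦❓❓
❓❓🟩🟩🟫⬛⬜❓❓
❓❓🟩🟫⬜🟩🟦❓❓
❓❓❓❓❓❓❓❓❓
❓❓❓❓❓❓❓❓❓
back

⬛⬛⬛⬛⬛⬛⬛⬛⬛
⬛⬛⬛⬛⬛⬛⬛⬛⬛
❓❓⬜🟩🟩🟩🟩❓❓
❓❓🟫🟫🟩🟩🟦❓❓
❓❓🟩🟩🔴⬛⬜❓❓
❓❓🟩🟫⬜🟩🟦❓❓
❓❓⬜🟩⬜🟩🟩❓❓
❓❓❓❓❓❓❓❓❓
❓❓❓❓❓❓❓❓❓

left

⬛⬛⬛⬛⬛⬛⬛⬛⬛
⬛⬛⬛⬛⬛⬛⬛⬛⬛
❓❓⬜⬜🟩🟩🟩🟩❓
❓❓🟫🟫🟫🟩🟩🟦❓
❓❓⬜🟩🔴🟫⬛⬜❓
❓❓🟩🟩🟫⬜🟩🟦❓
❓❓⬛⬜🟩⬜🟩🟩❓
❓❓❓❓❓❓❓❓❓
❓❓❓❓❓❓❓❓❓

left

⬛⬛⬛⬛⬛⬛⬛⬛⬛
⬛⬛⬛⬛⬛⬛⬛⬛⬛
❓❓⬛⬜⬜🟩🟩🟩🟩
❓❓🟫🟫🟫🟫🟩🟩🟦
❓❓🟩⬜🔴🟩🟫⬛⬜
❓❓⬛🟩🟩🟫⬜🟩🟦
❓❓⬛⬛⬜🟩⬜🟩🟩
❓❓❓❓❓❓❓❓❓
❓❓❓❓❓❓❓❓❓

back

⬛⬛⬛⬛⬛⬛⬛⬛⬛
❓❓⬛⬜⬜🟩🟩🟩🟩
❓❓🟫🟫🟫🟫🟩🟩🟦
❓❓🟩⬜🟩🟩🟫⬛⬜
❓❓⬛🟩🔴🟫⬜🟩🟦
❓❓⬛⬛⬜🟩⬜🟩🟩
❓❓🟫🟫🟩🟫🟫❓❓
❓❓❓❓❓❓❓❓❓
❓❓❓❓❓❓❓❓❓

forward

⬛⬛⬛⬛⬛⬛⬛⬛⬛
⬛⬛⬛⬛⬛⬛⬛⬛⬛
❓❓⬛⬜⬜🟩🟩🟩🟩
❓❓🟫🟫🟫🟫🟩🟩🟦
❓❓🟩⬜🔴🟩🟫⬛⬜
❓❓⬛🟩🟩🟫⬜🟩🟦
❓❓⬛⬛⬜🟩⬜🟩🟩
❓❓🟫🟫🟩🟫🟫❓❓
❓❓❓❓❓❓❓❓❓

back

⬛⬛⬛⬛⬛⬛⬛⬛⬛
❓❓⬛⬜⬜🟩🟩🟩🟩
❓❓🟫🟫🟫🟫🟩🟩🟦
❓❓🟩⬜🟩🟩🟫⬛⬜
❓❓⬛🟩🔴🟫⬜🟩🟦
❓❓⬛⬛⬜🟩⬜🟩🟩
❓❓🟫🟫🟩🟫🟫❓❓
❓❓❓❓❓❓❓❓❓
❓❓❓❓❓❓❓❓❓

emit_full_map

⬛⬜⬜🟩🟩🟩🟩
🟫🟫🟫🟫🟩🟩🟦
🟩⬜🟩🟩🟫⬛⬜
⬛🟩🔴🟫⬜🟩🟦
⬛⬛⬜🟩⬜🟩🟩
🟫🟫🟩🟫🟫❓❓

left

⬛⬛⬛⬛⬛⬛⬛⬛⬛
❓❓❓⬛⬜⬜🟩🟩🟩
❓❓⬛🟫🟫🟫🟫🟩🟩
❓❓⬜🟩⬜🟩🟩🟫⬛
❓❓🟩⬛🔴🟩🟫⬜🟩
❓❓🟩⬛⬛⬜🟩⬜🟩
❓❓🟫🟫🟫🟩🟫🟫❓
❓❓❓❓❓❓❓❓❓
❓❓❓❓❓❓❓❓❓

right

⬛⬛⬛⬛⬛⬛⬛⬛⬛
❓❓⬛⬜⬜🟩🟩🟩🟩
❓⬛🟫🟫🟫🟫🟩🟩🟦
❓⬜🟩⬜🟩🟩🟫⬛⬜
❓🟩⬛🟩🔴🟫⬜🟩🟦
❓🟩⬛⬛⬜🟩⬜🟩🟩
❓🟫🟫🟫🟩🟫🟫❓❓
❓❓❓❓❓❓❓❓❓
❓❓❓❓❓❓❓❓❓

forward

⬛⬛⬛⬛⬛⬛⬛⬛⬛
⬛⬛⬛⬛⬛⬛⬛⬛⬛
❓❓⬛⬜⬜🟩🟩🟩🟩
❓⬛🟫🟫🟫🟫🟩🟩🟦
❓⬜🟩⬜🔴🟩🟫⬛⬜
❓🟩⬛🟩🟩🟫⬜🟩🟦
❓🟩⬛⬛⬜🟩⬜🟩🟩
❓🟫🟫🟫🟩🟫🟫❓❓
❓❓❓❓❓❓❓❓❓

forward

⬛⬛⬛⬛⬛⬛⬛⬛⬛
⬛⬛⬛⬛⬛⬛⬛⬛⬛
⬛⬛⬛⬛⬛⬛⬛⬛⬛
❓❓⬛⬜⬜🟩🟩🟩🟩
❓⬛🟫🟫🔴🟫🟩🟩🟦
❓⬜🟩⬜🟩🟩🟫⬛⬜
❓🟩⬛🟩🟩🟫⬜🟩🟦
❓🟩⬛⬛⬜🟩⬜🟩🟩
❓🟫🟫🟫🟩🟫🟫❓❓

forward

⬛⬛⬛⬛⬛⬛⬛⬛⬛
⬛⬛⬛⬛⬛⬛⬛⬛⬛
⬛⬛⬛⬛⬛⬛⬛⬛⬛
⬛⬛⬛⬛⬛⬛⬛⬛⬛
❓❓⬛⬜🔴🟩🟩🟩🟩
❓⬛🟫🟫🟫🟫🟩🟩🟦
❓⬜🟩⬜🟩🟩🟫⬛⬜
❓🟩⬛🟩🟩🟫⬜🟩🟦
❓🟩⬛⬛⬜🟩⬜🟩🟩

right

⬛⬛⬛⬛⬛⬛⬛⬛⬛
⬛⬛⬛⬛⬛⬛⬛⬛⬛
⬛⬛⬛⬛⬛⬛⬛⬛⬛
⬛⬛⬛⬛⬛⬛⬛⬛⬛
❓⬛⬜⬜🔴🟩🟩🟩❓
⬛🟫🟫🟫🟫🟩🟩🟦❓
⬜🟩⬜🟩🟩🟫⬛⬜❓
🟩⬛🟩🟩🟫⬜🟩🟦❓
🟩⬛⬛⬜🟩⬜🟩🟩❓

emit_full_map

❓⬛⬜⬜🔴🟩🟩🟩
⬛🟫🟫🟫🟫🟩🟩🟦
⬜🟩⬜🟩🟩🟫⬛⬜
🟩⬛🟩🟩🟫⬜🟩🟦
🟩⬛⬛⬜🟩⬜🟩🟩
🟫🟫🟫🟩🟫🟫❓❓

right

⬛⬛⬛⬛⬛⬛⬛⬛⬛
⬛⬛⬛⬛⬛⬛⬛⬛⬛
⬛⬛⬛⬛⬛⬛⬛⬛⬛
⬛⬛⬛⬛⬛⬛⬛⬛⬛
⬛⬜⬜🟩🔴🟩🟩❓❓
🟫🟫🟫🟫🟩🟩🟦❓❓
🟩⬜🟩🟩🟫⬛⬜❓❓
⬛🟩🟩🟫⬜🟩🟦❓❓
⬛⬛⬜🟩⬜🟩🟩❓❓

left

⬛⬛⬛⬛⬛⬛⬛⬛⬛
⬛⬛⬛⬛⬛⬛⬛⬛⬛
⬛⬛⬛⬛⬛⬛⬛⬛⬛
⬛⬛⬛⬛⬛⬛⬛⬛⬛
❓⬛⬜⬜🔴🟩🟩🟩❓
⬛🟫🟫🟫🟫🟩🟩🟦❓
⬜🟩⬜🟩🟩🟫⬛⬜❓
🟩⬛🟩🟩🟫⬜🟩🟦❓
🟩⬛⬛⬜🟩⬜🟩🟩❓

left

⬛⬛⬛⬛⬛⬛⬛⬛⬛
⬛⬛⬛⬛⬛⬛⬛⬛⬛
⬛⬛⬛⬛⬛⬛⬛⬛⬛
⬛⬛⬛⬛⬛⬛⬛⬛⬛
❓❓⬛⬜🔴🟩🟩🟩🟩
❓⬛🟫🟫🟫🟫🟩🟩🟦
❓⬜🟩⬜🟩🟩🟫⬛⬜
❓🟩⬛🟩🟩🟫⬜🟩🟦
❓🟩⬛⬛⬜🟩⬜🟩🟩


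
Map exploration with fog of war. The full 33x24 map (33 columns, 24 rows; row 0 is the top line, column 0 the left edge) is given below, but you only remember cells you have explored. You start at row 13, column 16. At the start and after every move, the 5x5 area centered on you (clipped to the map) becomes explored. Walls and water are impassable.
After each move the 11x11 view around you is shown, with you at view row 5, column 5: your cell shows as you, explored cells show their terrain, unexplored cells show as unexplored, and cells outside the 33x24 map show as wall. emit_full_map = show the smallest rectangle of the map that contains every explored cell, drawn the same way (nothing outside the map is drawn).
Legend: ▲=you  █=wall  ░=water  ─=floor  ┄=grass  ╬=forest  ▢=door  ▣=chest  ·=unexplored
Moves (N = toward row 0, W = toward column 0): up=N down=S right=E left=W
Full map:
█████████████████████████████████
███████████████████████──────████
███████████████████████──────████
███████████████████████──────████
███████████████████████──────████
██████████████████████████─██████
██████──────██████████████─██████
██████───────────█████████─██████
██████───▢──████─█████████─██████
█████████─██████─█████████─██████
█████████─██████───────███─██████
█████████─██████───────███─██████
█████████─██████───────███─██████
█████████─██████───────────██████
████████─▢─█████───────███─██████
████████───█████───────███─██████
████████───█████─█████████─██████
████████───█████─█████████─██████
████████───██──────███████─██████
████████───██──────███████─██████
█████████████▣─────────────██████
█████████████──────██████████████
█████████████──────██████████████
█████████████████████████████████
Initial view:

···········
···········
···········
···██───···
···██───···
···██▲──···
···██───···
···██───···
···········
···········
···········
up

···········
···········
···········
···██───···
···██───···
···██▲──···
···██───···
···██───···
···██───···
···········
···········

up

···········
···········
···········
···██─██···
···██───···
···██▲──···
···██───···
···██───···
···██───···
···██───···
···········

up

···········
···········
···········
···██─██···
···██─██···
···██▲──···
···██───···
···██───···
···██───···
···██───···
···██───···

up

···········
···········
···········
···───██···
···██─██···
···██▲██···
···██───···
···██───···
···██───···
···██───···
···██───···

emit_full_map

───██
██─██
██▲██
██───
██───
██───
██───
██───
██───

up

···········
···········
···········
···█████···
···───██···
···██▲██···
···██─██···
···██───···
···██───···
···██───···
···██───···

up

···········
···········
···········
···█████···
···█████···
···──▲██···
···██─██···
···██─██···
···██───···
···██───···
···██───···

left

···········
···········
···········
···██████··
···██████··
···──▲─██··
···███─██··
···███─██··
····██───··
····██───··
····██───··

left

···········
···········
···········
···███████·
···███████·
···──▲──██·
···████─██·
···████─██·
·····██───·
·····██───·
·····██───·

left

···········
···········
···········
···████████
···─███████
···──▲───██
···─████─██
···█████─██
······██───
······██───
······██───

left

···········
···········
···········
···████████
···──██████
···──▲────█
···──████─█
···██████─█
·······██──
·······██──
·······██──

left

···········
···········
···········
···████████
···───█████
···──▲─────
···▢──████─
···─██████─
········██─
········██─
········██─

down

···········
···········
···████████
···───█████
···────────
···▢─▲████─
···─██████─
···─██████─
········██─
········██─
········██─

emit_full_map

██████████
───███████
────────██
▢─▲████─██
─██████─██
─██████───
·····██───
·····██───
·····██───
·····██───
·····██───

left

···········
···········
····███████
···────████
···────────
···─▢▲─████
···█─██████
···█─██████
·········██
·········██
·········██

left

···········
···········
·····██████
···─────███
···────────
···──▲──███
···██─█████
···██─█████
··········█
··········█
··········█

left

···········
···········
······█████
···──────██
···────────
···──▲▢──██
···███─████
···███─████
···········
···········
···········

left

···········
···········
·······████
···█──────█
···█───────
···█─▲─▢──█
···████─███
···████─███
···········
···········
···········

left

···········
···········
········███
···██──────
···██──────
···██▲──▢──
···█████─██
···█████─██
···········
···········
···········

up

···········
···········
···········
···████████
···██──────
···██▲─────
···██───▢──
···█████─██
···█████─██
···········
···········

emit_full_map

███████████████
██──────███████
██▲──────────██
██───▢──████─██
█████─██████─██
█████─██████───
··········██───
··········██───
··········██───
··········██───
··········██───

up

···········
···········
···········
···█████···
···████████
···██▲─────
···██──────
···██───▢──
···█████─██
···█████─██
···········

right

···········
···········
···········
··██████···
··█████████
··██─▲────█
··██───────
··██───▢──█
··█████─███
··█████─███
···········

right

···········
···········
···········
·███████···
·██████████
·██──▲───██
·██────────
·██───▢──██
·█████─████
·█████─████
···········

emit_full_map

███████········
███████████████
██──▲───███████
██───────────██
██───▢──████─██
█████─██████─██
█████─██████───
··········██───
··········██───
··········██───
··········██───
··········██───
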